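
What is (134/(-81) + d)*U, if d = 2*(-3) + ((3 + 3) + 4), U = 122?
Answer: 23180/81 ≈ 286.17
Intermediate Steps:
d = 4 (d = -6 + (6 + 4) = -6 + 10 = 4)
(134/(-81) + d)*U = (134/(-81) + 4)*122 = (134*(-1/81) + 4)*122 = (-134/81 + 4)*122 = (190/81)*122 = 23180/81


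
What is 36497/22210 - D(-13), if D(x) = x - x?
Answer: 36497/22210 ≈ 1.6433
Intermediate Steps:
D(x) = 0
36497/22210 - D(-13) = 36497/22210 - 1*0 = 36497*(1/22210) + 0 = 36497/22210 + 0 = 36497/22210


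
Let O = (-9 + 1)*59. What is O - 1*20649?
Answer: -21121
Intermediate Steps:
O = -472 (O = -8*59 = -472)
O - 1*20649 = -472 - 1*20649 = -472 - 20649 = -21121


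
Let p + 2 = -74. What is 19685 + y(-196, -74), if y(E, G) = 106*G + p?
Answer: 11765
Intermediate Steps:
p = -76 (p = -2 - 74 = -76)
y(E, G) = -76 + 106*G (y(E, G) = 106*G - 76 = -76 + 106*G)
19685 + y(-196, -74) = 19685 + (-76 + 106*(-74)) = 19685 + (-76 - 7844) = 19685 - 7920 = 11765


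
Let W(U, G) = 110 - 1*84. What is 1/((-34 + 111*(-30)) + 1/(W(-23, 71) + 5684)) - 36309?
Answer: -697439217361/19208439 ≈ -36309.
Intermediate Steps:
W(U, G) = 26 (W(U, G) = 110 - 84 = 26)
1/((-34 + 111*(-30)) + 1/(W(-23, 71) + 5684)) - 36309 = 1/((-34 + 111*(-30)) + 1/(26 + 5684)) - 36309 = 1/((-34 - 3330) + 1/5710) - 36309 = 1/(-3364 + 1/5710) - 36309 = 1/(-19208439/5710) - 36309 = -5710/19208439 - 36309 = -697439217361/19208439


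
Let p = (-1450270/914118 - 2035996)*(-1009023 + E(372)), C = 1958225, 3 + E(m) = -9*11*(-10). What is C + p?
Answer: 312683328215768213/152353 ≈ 2.0524e+12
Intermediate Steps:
E(m) = 987 (E(m) = -3 - 9*11*(-10) = -3 - 99*(-10) = -3 + 990 = 987)
p = 312683029874314788/152353 (p = (-1450270/914118 - 2035996)*(-1009023 + 987) = (-1450270*1/914118 - 2035996)*(-1008036) = (-725135/457059 - 2035996)*(-1008036) = -930571020899/457059*(-1008036) = 312683029874314788/152353 ≈ 2.0524e+12)
C + p = 1958225 + 312683029874314788/152353 = 312683328215768213/152353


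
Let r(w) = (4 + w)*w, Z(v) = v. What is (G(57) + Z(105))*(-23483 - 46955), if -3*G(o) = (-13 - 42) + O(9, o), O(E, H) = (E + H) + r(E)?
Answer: -13171906/3 ≈ -4.3906e+6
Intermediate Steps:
r(w) = w*(4 + w)
O(E, H) = E + H + E*(4 + E) (O(E, H) = (E + H) + E*(4 + E) = E + H + E*(4 + E))
G(o) = -71/3 - o/3 (G(o) = -((-13 - 42) + (9 + o + 9*(4 + 9)))/3 = -(-55 + (9 + o + 9*13))/3 = -(-55 + (9 + o + 117))/3 = -(-55 + (126 + o))/3 = -(71 + o)/3 = -71/3 - o/3)
(G(57) + Z(105))*(-23483 - 46955) = ((-71/3 - ⅓*57) + 105)*(-23483 - 46955) = ((-71/3 - 19) + 105)*(-70438) = (-128/3 + 105)*(-70438) = (187/3)*(-70438) = -13171906/3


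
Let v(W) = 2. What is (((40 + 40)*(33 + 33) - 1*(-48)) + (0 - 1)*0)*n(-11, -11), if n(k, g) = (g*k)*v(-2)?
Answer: 1289376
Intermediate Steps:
n(k, g) = 2*g*k (n(k, g) = (g*k)*2 = 2*g*k)
(((40 + 40)*(33 + 33) - 1*(-48)) + (0 - 1)*0)*n(-11, -11) = (((40 + 40)*(33 + 33) - 1*(-48)) + (0 - 1)*0)*(2*(-11)*(-11)) = ((80*66 + 48) - 1*0)*242 = ((5280 + 48) + 0)*242 = (5328 + 0)*242 = 5328*242 = 1289376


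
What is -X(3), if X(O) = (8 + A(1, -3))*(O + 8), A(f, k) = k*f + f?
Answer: -66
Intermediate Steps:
A(f, k) = f + f*k (A(f, k) = f*k + f = f + f*k)
X(O) = 48 + 6*O (X(O) = (8 + 1*(1 - 3))*(O + 8) = (8 + 1*(-2))*(8 + O) = (8 - 2)*(8 + O) = 6*(8 + O) = 48 + 6*O)
-X(3) = -(48 + 6*3) = -(48 + 18) = -1*66 = -66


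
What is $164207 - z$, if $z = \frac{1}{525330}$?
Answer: $\frac{86262863309}{525330} \approx 1.6421 \cdot 10^{5}$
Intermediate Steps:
$z = \frac{1}{525330} \approx 1.9036 \cdot 10^{-6}$
$164207 - z = 164207 - \frac{1}{525330} = \frac{86262863309}{525330}$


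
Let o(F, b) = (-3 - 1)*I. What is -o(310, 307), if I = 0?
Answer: 0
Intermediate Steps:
o(F, b) = 0 (o(F, b) = (-3 - 1)*0 = -4*0 = 0)
-o(310, 307) = -1*0 = 0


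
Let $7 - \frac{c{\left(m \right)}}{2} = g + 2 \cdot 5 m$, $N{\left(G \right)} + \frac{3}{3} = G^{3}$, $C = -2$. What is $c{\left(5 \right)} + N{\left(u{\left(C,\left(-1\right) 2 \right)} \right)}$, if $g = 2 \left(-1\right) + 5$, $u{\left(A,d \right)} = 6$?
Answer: $123$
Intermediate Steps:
$N{\left(G \right)} = -1 + G^{3}$
$g = 3$ ($g = -2 + 5 = 3$)
$c{\left(m \right)} = 8 - 20 m$ ($c{\left(m \right)} = 14 - 2 \left(3 + 2 \cdot 5 m\right) = 14 - 2 \left(3 + 10 m\right) = 14 - \left(6 + 20 m\right) = 8 - 20 m$)
$c{\left(5 \right)} + N{\left(u{\left(C,\left(-1\right) 2 \right)} \right)} = \left(8 - 100\right) - \left(1 - 6^{3}\right) = \left(8 - 100\right) + \left(-1 + 216\right) = -92 + 215 = 123$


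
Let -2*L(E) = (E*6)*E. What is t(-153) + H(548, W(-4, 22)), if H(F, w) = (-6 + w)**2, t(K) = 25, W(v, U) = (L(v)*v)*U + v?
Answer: 17757821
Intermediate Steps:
L(E) = -3*E**2 (L(E) = -E*6*E/2 = -6*E*E/2 = -3*E**2)
W(v, U) = v - 3*U*v**3 (W(v, U) = ((-3*v**2)*v)*U + v = (-3*v**3)*U + v = -3*U*v**3 + v = v - 3*U*v**3)
t(-153) + H(548, W(-4, 22)) = 25 + (-6 + (-4 - 3*22*(-4)**3))**2 = 25 + (-6 + (-4 - 3*22*(-64)))**2 = 25 + (-6 + (-4 + 4224))**2 = 25 + (-6 + 4220)**2 = 25 + 4214**2 = 25 + 17757796 = 17757821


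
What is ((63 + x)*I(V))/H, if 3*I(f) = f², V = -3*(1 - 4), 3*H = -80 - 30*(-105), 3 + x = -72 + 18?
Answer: 243/1535 ≈ 0.15831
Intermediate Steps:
x = -57 (x = -3 + (-72 + 18) = -3 - 54 = -57)
H = 3070/3 (H = (-80 - 30*(-105))/3 = (-80 + 3150)/3 = (⅓)*3070 = 3070/3 ≈ 1023.3)
V = 9 (V = -3*(-3) = 9)
I(f) = f²/3
((63 + x)*I(V))/H = ((63 - 57)*((⅓)*9²))/(3070/3) = (6*((⅓)*81))*(3/3070) = (6*27)*(3/3070) = 162*(3/3070) = 243/1535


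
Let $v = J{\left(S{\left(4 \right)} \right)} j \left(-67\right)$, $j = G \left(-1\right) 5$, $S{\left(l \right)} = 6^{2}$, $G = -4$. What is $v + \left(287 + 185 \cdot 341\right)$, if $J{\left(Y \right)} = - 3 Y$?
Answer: $208092$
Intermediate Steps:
$S{\left(l \right)} = 36$
$j = 20$ ($j = \left(-4\right) \left(-1\right) 5 = 4 \cdot 5 = 20$)
$v = 144720$ ($v = \left(-3\right) 36 \cdot 20 \left(-67\right) = \left(-108\right) 20 \left(-67\right) = \left(-2160\right) \left(-67\right) = 144720$)
$v + \left(287 + 185 \cdot 341\right) = 144720 + \left(287 + 185 \cdot 341\right) = 144720 + \left(287 + 63085\right) = 144720 + 63372 = 208092$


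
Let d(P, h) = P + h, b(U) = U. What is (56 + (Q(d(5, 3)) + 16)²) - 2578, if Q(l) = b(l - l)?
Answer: -2266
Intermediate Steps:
Q(l) = 0 (Q(l) = l - l = 0)
(56 + (Q(d(5, 3)) + 16)²) - 2578 = (56 + (0 + 16)²) - 2578 = (56 + 16²) - 2578 = (56 + 256) - 2578 = 312 - 2578 = -2266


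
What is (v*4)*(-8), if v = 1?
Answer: -32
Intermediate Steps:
(v*4)*(-8) = (1*4)*(-8) = 4*(-8) = -32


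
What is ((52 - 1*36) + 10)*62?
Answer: 1612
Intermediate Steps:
((52 - 1*36) + 10)*62 = ((52 - 36) + 10)*62 = (16 + 10)*62 = 26*62 = 1612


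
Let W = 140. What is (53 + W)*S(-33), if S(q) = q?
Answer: -6369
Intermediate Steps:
(53 + W)*S(-33) = (53 + 140)*(-33) = 193*(-33) = -6369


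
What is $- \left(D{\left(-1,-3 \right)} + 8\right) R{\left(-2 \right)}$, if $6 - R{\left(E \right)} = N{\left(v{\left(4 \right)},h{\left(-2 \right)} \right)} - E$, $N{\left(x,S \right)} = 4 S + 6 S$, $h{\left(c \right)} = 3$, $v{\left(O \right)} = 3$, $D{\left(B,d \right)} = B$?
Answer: $182$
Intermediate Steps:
$N{\left(x,S \right)} = 10 S$
$R{\left(E \right)} = -24 + E$ ($R{\left(E \right)} = 6 - \left(10 \cdot 3 - E\right) = 6 - \left(30 - E\right) = 6 + \left(-30 + E\right) = -24 + E$)
$- \left(D{\left(-1,-3 \right)} + 8\right) R{\left(-2 \right)} = - \left(-1 + 8\right) \left(-24 - 2\right) = - 7 \left(-26\right) = \left(-1\right) \left(-182\right) = 182$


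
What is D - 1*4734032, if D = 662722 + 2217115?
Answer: -1854195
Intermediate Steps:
D = 2879837
D - 1*4734032 = 2879837 - 1*4734032 = 2879837 - 4734032 = -1854195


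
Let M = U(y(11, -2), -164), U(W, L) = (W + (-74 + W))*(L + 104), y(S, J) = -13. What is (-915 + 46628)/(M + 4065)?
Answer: 45713/10065 ≈ 4.5418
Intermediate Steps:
U(W, L) = (-74 + 2*W)*(104 + L)
M = 6000 (M = -7696 - 74*(-164) + 208*(-13) + 2*(-164)*(-13) = -7696 + 12136 - 2704 + 4264 = 6000)
(-915 + 46628)/(M + 4065) = (-915 + 46628)/(6000 + 4065) = 45713/10065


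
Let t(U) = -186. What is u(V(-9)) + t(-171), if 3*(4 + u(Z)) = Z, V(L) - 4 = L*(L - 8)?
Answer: -413/3 ≈ -137.67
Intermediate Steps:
V(L) = 4 + L*(-8 + L) (V(L) = 4 + L*(L - 8) = 4 + L*(-8 + L))
u(Z) = -4 + Z/3
u(V(-9)) + t(-171) = (-4 + (4 + (-9)² - 8*(-9))/3) - 186 = (-4 + (4 + 81 + 72)/3) - 186 = (-4 + (⅓)*157) - 186 = (-4 + 157/3) - 186 = 145/3 - 186 = -413/3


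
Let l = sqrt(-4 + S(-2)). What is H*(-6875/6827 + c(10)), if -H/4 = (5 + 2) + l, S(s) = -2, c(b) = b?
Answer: -1719060/6827 - 245580*I*sqrt(6)/6827 ≈ -251.8 - 88.113*I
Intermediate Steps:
l = I*sqrt(6) (l = sqrt(-4 - 2) = sqrt(-6) = I*sqrt(6) ≈ 2.4495*I)
H = -28 - 4*I*sqrt(6) (H = -4*((5 + 2) + I*sqrt(6)) = -4*(7 + I*sqrt(6)) = -28 - 4*I*sqrt(6) ≈ -28.0 - 9.798*I)
H*(-6875/6827 + c(10)) = (-28 - 4*I*sqrt(6))*(-6875/6827 + 10) = (-28 - 4*I*sqrt(6))*(61395/6827) = -1719060/6827 - 245580*I*sqrt(6)/6827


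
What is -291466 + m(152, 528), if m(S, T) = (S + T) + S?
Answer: -290634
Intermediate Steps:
m(S, T) = T + 2*S
-291466 + m(152, 528) = -291466 + (528 + 2*152) = -291466 + (528 + 304) = -291466 + 832 = -290634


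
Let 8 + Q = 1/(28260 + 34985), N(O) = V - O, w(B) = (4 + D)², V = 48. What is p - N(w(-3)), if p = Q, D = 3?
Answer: -442714/63245 ≈ -7.0000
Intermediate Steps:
w(B) = 49 (w(B) = (4 + 3)² = 7² = 49)
N(O) = 48 - O
Q = -505959/63245 (Q = -8 + 1/(28260 + 34985) = -8 + 1/63245 = -505959/63245 ≈ -8.0000)
p = -505959/63245 ≈ -8.0000
p - N(w(-3)) = -505959/63245 - (48 - 1*49) = -505959/63245 - (48 - 49) = -505959/63245 - 1*(-1) = -505959/63245 + 1 = -442714/63245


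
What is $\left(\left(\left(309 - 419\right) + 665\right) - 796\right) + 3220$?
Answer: $2979$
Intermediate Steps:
$\left(\left(\left(309 - 419\right) + 665\right) - 796\right) + 3220 = \left(\left(-110 + 665\right) - 796\right) + 3220 = \left(555 - 796\right) + 3220 = -241 + 3220 = 2979$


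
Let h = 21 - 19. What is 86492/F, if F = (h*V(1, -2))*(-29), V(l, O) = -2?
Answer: 21623/29 ≈ 745.62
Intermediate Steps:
h = 2
F = 116 (F = (2*(-2))*(-29) = -4*(-29) = 116)
86492/F = 86492/116 = 86492*(1/116) = 21623/29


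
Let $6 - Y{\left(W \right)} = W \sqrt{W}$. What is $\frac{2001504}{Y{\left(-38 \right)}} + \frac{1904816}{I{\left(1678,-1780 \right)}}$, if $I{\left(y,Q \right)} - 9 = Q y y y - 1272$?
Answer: $\frac{25248965727906791456}{115444037052770321} - \frac{19014288 i \sqrt{38}}{13727} \approx 218.71 - 8538.8 i$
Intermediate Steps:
$I{\left(y,Q \right)} = -1263 + Q y^{3}$ ($I{\left(y,Q \right)} = 9 + \left(Q y y y - 1272\right) = 9 + \left(Q y^{2} y - 1272\right) = 9 + \left(Q y^{3} - 1272\right) = 9 + \left(-1272 + Q y^{3}\right) = -1263 + Q y^{3}$)
$Y{\left(W \right)} = 6 - W^{\frac{3}{2}}$ ($Y{\left(W \right)} = 6 - W \sqrt{W} = 6 - W^{\frac{3}{2}}$)
$\frac{2001504}{Y{\left(-38 \right)}} + \frac{1904816}{I{\left(1678,-1780 \right)}} = \frac{2001504}{6 - \left(-38\right)^{\frac{3}{2}}} + \frac{1904816}{-1263 - 1780 \cdot 1678^{3}} = \frac{2001504}{6 - - 38 i \sqrt{38}} + \frac{1904816}{-1263 - 8409997598560} = \frac{2001504}{6 + 38 i \sqrt{38}} + \frac{1904816}{-1263 - 8409997598560} = \frac{2001504}{6 + 38 i \sqrt{38}} + \frac{1904816}{-8409997599823} = \frac{2001504}{6 + 38 i \sqrt{38}} + 1904816 \left(- \frac{1}{8409997599823}\right) = \frac{2001504}{6 + 38 i \sqrt{38}} - \frac{1904816}{8409997599823} = - \frac{1904816}{8409997599823} + \frac{2001504}{6 + 38 i \sqrt{38}}$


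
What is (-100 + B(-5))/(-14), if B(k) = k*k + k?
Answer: 40/7 ≈ 5.7143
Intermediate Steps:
B(k) = k + k**2 (B(k) = k**2 + k = k + k**2)
(-100 + B(-5))/(-14) = (-100 - 5*(1 - 5))/(-14) = (-100 - 5*(-4))*(-1/14) = (-100 + 20)*(-1/14) = -80*(-1/14) = 40/7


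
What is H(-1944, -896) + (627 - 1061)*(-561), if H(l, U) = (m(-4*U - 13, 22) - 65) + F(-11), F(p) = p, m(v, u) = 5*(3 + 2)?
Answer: 243423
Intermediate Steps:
m(v, u) = 25 (m(v, u) = 5*5 = 25)
H(l, U) = -51 (H(l, U) = (25 - 65) - 11 = -40 - 11 = -51)
H(-1944, -896) + (627 - 1061)*(-561) = -51 + (627 - 1061)*(-561) = -51 - 434*(-561) = -51 + 243474 = 243423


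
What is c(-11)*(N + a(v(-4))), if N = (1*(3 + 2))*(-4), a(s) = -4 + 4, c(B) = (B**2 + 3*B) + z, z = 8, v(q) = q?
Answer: -1920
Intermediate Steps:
c(B) = 8 + B**2 + 3*B (c(B) = (B**2 + 3*B) + 8 = 8 + B**2 + 3*B)
a(s) = 0
N = -20 (N = (1*5)*(-4) = 5*(-4) = -20)
c(-11)*(N + a(v(-4))) = (8 + (-11)**2 + 3*(-11))*(-20 + 0) = (8 + 121 - 33)*(-20) = 96*(-20) = -1920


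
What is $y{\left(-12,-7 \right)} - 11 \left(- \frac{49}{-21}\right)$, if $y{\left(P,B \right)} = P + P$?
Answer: $- \frac{149}{3} \approx -49.667$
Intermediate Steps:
$y{\left(P,B \right)} = 2 P$
$y{\left(-12,-7 \right)} - 11 \left(- \frac{49}{-21}\right) = 2 \left(-12\right) - 11 \left(- \frac{49}{-21}\right) = -24 - 11 \left(\left(-49\right) \left(- \frac{1}{21}\right)\right) = -24 - \frac{77}{3} = - \frac{149}{3}$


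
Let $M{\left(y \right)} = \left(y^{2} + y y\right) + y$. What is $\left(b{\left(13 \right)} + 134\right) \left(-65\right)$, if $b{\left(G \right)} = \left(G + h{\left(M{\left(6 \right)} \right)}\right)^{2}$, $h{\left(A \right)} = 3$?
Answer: $-25350$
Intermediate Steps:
$M{\left(y \right)} = y + 2 y^{2}$ ($M{\left(y \right)} = \left(y^{2} + y^{2}\right) + y = 2 y^{2} + y = y + 2 y^{2}$)
$b{\left(G \right)} = \left(3 + G\right)^{2}$ ($b{\left(G \right)} = \left(G + 3\right)^{2} = \left(3 + G\right)^{2}$)
$\left(b{\left(13 \right)} + 134\right) \left(-65\right) = \left(\left(3 + 13\right)^{2} + 134\right) \left(-65\right) = \left(16^{2} + 134\right) \left(-65\right) = \left(256 + 134\right) \left(-65\right) = 390 \left(-65\right) = -25350$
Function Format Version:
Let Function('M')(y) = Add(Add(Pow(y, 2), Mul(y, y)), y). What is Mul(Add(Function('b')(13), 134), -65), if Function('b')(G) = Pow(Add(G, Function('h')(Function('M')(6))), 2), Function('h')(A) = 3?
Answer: -25350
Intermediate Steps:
Function('M')(y) = Add(y, Mul(2, Pow(y, 2))) (Function('M')(y) = Add(Add(Pow(y, 2), Pow(y, 2)), y) = Add(Mul(2, Pow(y, 2)), y) = Add(y, Mul(2, Pow(y, 2))))
Function('b')(G) = Pow(Add(3, G), 2) (Function('b')(G) = Pow(Add(G, 3), 2) = Pow(Add(3, G), 2))
Mul(Add(Function('b')(13), 134), -65) = Mul(Add(Pow(Add(3, 13), 2), 134), -65) = Mul(Add(Pow(16, 2), 134), -65) = Mul(Add(256, 134), -65) = Mul(390, -65) = -25350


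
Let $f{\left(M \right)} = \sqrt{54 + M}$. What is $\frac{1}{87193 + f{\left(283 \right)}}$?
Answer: $\frac{87193}{7602618912} - \frac{\sqrt{337}}{7602618912} \approx 1.1466 \cdot 10^{-5}$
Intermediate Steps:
$\frac{1}{87193 + f{\left(283 \right)}} = \frac{1}{87193 + \sqrt{54 + 283}} = \frac{1}{87193 + \sqrt{337}}$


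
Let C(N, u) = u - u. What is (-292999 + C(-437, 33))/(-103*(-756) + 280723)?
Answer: -292999/358591 ≈ -0.81708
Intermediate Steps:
C(N, u) = 0
(-292999 + C(-437, 33))/(-103*(-756) + 280723) = (-292999 + 0)/(-103*(-756) + 280723) = -292999/(77868 + 280723) = -292999/358591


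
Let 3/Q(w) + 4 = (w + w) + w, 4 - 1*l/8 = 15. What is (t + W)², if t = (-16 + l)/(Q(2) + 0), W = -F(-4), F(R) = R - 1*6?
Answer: 31684/9 ≈ 3520.4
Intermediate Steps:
F(R) = -6 + R (F(R) = R - 6 = -6 + R)
l = -88 (l = 32 - 8*15 = 32 - 120 = -88)
Q(w) = 3/(-4 + 3*w) (Q(w) = 3/(-4 + ((w + w) + w)) = 3/(-4 + (2*w + w)) = 3/(-4 + 3*w))
W = 10 (W = -(-6 - 4) = -1*(-10) = 10)
t = -208/3 (t = (-16 - 88)/(3/(-4 + 3*2) + 0) = -104/(3/(-4 + 6) + 0) = -104/(3/2 + 0) = -104/3/2 = -104*⅔ = -208/3 ≈ -69.333)
(t + W)² = (-208/3 + 10)² = (-178/3)² = 31684/9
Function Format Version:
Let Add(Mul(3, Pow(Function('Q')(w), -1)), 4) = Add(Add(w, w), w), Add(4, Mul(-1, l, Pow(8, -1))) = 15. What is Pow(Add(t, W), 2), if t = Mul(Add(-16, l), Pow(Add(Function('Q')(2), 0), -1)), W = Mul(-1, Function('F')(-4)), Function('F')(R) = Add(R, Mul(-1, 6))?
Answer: Rational(31684, 9) ≈ 3520.4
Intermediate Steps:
Function('F')(R) = Add(-6, R) (Function('F')(R) = Add(R, -6) = Add(-6, R))
l = -88 (l = Add(32, Mul(-8, 15)) = Add(32, -120) = -88)
Function('Q')(w) = Mul(3, Pow(Add(-4, Mul(3, w)), -1)) (Function('Q')(w) = Mul(3, Pow(Add(-4, Add(Add(w, w), w)), -1)) = Mul(3, Pow(Add(-4, Add(Mul(2, w), w)), -1)) = Mul(3, Pow(Add(-4, Mul(3, w)), -1)))
W = 10 (W = Mul(-1, Add(-6, -4)) = Mul(-1, -10) = 10)
t = Rational(-208, 3) (t = Mul(Add(-16, -88), Pow(Add(Mul(3, Pow(Add(-4, Mul(3, 2)), -1)), 0), -1)) = Mul(-104, Pow(Add(Mul(3, Pow(Add(-4, 6), -1)), 0), -1)) = Mul(-104, Pow(Add(Mul(3, Pow(2, -1)), 0), -1)) = Mul(-104, Pow(Add(Mul(3, Rational(1, 2)), 0), -1)) = Mul(-104, Pow(Add(Rational(3, 2), 0), -1)) = Mul(-104, Pow(Rational(3, 2), -1)) = Mul(-104, Rational(2, 3)) = Rational(-208, 3) ≈ -69.333)
Pow(Add(t, W), 2) = Pow(Add(Rational(-208, 3), 10), 2) = Pow(Rational(-178, 3), 2) = Rational(31684, 9)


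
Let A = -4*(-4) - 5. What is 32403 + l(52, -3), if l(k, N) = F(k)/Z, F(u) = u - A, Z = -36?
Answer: 1166467/36 ≈ 32402.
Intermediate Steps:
A = 11 (A = 16 - 5 = 11)
F(u) = -11 + u (F(u) = u - 1*11 = u - 11 = -11 + u)
l(k, N) = 11/36 - k/36 (l(k, N) = (-11 + k)/(-36) = (-11 + k)*(-1/36) = 11/36 - k/36)
32403 + l(52, -3) = 32403 + (11/36 - 1/36*52) = 32403 + (11/36 - 13/9) = 32403 - 41/36 = 1166467/36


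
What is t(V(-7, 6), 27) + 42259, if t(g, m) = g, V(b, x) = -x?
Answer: 42253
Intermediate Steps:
t(V(-7, 6), 27) + 42259 = -1*6 + 42259 = -6 + 42259 = 42253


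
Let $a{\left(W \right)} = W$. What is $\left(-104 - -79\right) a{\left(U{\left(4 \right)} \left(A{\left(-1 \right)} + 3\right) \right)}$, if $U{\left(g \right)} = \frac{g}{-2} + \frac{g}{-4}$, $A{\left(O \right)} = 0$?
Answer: $225$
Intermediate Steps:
$U{\left(g \right)} = - \frac{3 g}{4}$ ($U{\left(g \right)} = g \left(- \frac{1}{2}\right) + g \left(- \frac{1}{4}\right) = - \frac{g}{2} - \frac{g}{4} = - \frac{3 g}{4}$)
$\left(-104 - -79\right) a{\left(U{\left(4 \right)} \left(A{\left(-1 \right)} + 3\right) \right)} = \left(-104 - -79\right) \left(- \frac{3}{4}\right) 4 \left(0 + 3\right) = \left(-104 + 79\right) \left(\left(-3\right) 3\right) = \left(-25\right) \left(-9\right) = 225$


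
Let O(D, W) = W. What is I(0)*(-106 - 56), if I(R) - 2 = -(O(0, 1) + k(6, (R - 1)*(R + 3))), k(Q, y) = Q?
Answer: 810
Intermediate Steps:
I(R) = -5 (I(R) = 2 - (1 + 6) = 2 - 1*7 = 2 - 7 = -5)
I(0)*(-106 - 56) = -5*(-106 - 56) = -5*(-162) = 810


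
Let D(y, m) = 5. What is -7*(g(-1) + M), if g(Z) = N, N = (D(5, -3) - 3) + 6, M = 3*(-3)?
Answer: 7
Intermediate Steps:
M = -9
N = 8 (N = (5 - 3) + 6 = 2 + 6 = 8)
g(Z) = 8
-7*(g(-1) + M) = -7*(8 - 9) = -7*(-1) = 7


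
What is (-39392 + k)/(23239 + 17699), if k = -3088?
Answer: -7080/6823 ≈ -1.0377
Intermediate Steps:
(-39392 + k)/(23239 + 17699) = (-39392 - 3088)/(23239 + 17699) = -42480/40938 = -42480*1/40938 = -7080/6823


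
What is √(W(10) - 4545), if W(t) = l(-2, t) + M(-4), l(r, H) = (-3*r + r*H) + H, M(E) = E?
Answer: I*√4553 ≈ 67.476*I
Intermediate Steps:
l(r, H) = H - 3*r + H*r (l(r, H) = (-3*r + H*r) + H = H - 3*r + H*r)
W(t) = 2 - t (W(t) = (t - 3*(-2) + t*(-2)) - 4 = (t + 6 - 2*t) - 4 = (6 - t) - 4 = 2 - t)
√(W(10) - 4545) = √((2 - 1*10) - 4545) = √((2 - 10) - 4545) = √(-8 - 4545) = √(-4553) = I*√4553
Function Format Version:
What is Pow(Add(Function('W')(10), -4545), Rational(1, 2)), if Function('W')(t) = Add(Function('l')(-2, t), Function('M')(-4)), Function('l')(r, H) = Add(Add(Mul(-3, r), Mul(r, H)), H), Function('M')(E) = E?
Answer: Mul(I, Pow(4553, Rational(1, 2))) ≈ Mul(67.476, I)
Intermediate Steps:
Function('l')(r, H) = Add(H, Mul(-3, r), Mul(H, r)) (Function('l')(r, H) = Add(Add(Mul(-3, r), Mul(H, r)), H) = Add(H, Mul(-3, r), Mul(H, r)))
Function('W')(t) = Add(2, Mul(-1, t)) (Function('W')(t) = Add(Add(t, Mul(-3, -2), Mul(t, -2)), -4) = Add(Add(t, 6, Mul(-2, t)), -4) = Add(Add(6, Mul(-1, t)), -4) = Add(2, Mul(-1, t)))
Pow(Add(Function('W')(10), -4545), Rational(1, 2)) = Pow(Add(Add(2, Mul(-1, 10)), -4545), Rational(1, 2)) = Pow(Add(Add(2, -10), -4545), Rational(1, 2)) = Pow(Add(-8, -4545), Rational(1, 2)) = Pow(-4553, Rational(1, 2)) = Mul(I, Pow(4553, Rational(1, 2)))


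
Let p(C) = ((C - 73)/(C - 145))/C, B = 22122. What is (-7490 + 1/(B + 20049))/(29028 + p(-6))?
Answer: -95389958278/369689105473 ≈ -0.25803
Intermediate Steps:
p(C) = (-73 + C)/(C*(-145 + C)) (p(C) = ((-73 + C)/(-145 + C))/C = (-73 + C)/(C*(-145 + C)))
(-7490 + 1/(B + 20049))/(29028 + p(-6)) = (-7490 + 1/(22122 + 20049))/(29028 + (-73 - 6)/((-6)*(-145 - 6))) = (-7490 + 1/42171)/(29028 - 1/6*(-79)/(-151)) = (-7490 + 1/42171)/(29028 - 1/6*(-1/151)*(-79)) = -315860789/(42171*(29028 - 79/906)) = -315860789/(42171*26299289/906) = -315860789/42171*906/26299289 = -95389958278/369689105473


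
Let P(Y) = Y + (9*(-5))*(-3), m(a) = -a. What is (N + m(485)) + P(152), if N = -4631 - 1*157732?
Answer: -162561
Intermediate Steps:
P(Y) = 135 + Y (P(Y) = Y - 45*(-3) = Y + 135 = 135 + Y)
N = -162363 (N = -4631 - 157732 = -162363)
(N + m(485)) + P(152) = (-162363 - 1*485) + (135 + 152) = (-162363 - 485) + 287 = -162848 + 287 = -162561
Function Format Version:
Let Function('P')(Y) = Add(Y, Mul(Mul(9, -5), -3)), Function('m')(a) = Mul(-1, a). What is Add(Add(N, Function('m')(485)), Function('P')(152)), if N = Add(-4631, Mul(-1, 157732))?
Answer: -162561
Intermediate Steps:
Function('P')(Y) = Add(135, Y) (Function('P')(Y) = Add(Y, Mul(-45, -3)) = Add(Y, 135) = Add(135, Y))
N = -162363 (N = Add(-4631, -157732) = -162363)
Add(Add(N, Function('m')(485)), Function('P')(152)) = Add(Add(-162363, Mul(-1, 485)), Add(135, 152)) = Add(Add(-162363, -485), 287) = Add(-162848, 287) = -162561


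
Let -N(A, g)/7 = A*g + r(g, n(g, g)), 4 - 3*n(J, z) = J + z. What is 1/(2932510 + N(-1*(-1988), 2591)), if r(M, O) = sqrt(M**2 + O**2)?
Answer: -4731978/156741242700889 + sqrt(9692357)/156741242700889 ≈ -3.0170e-8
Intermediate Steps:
n(J, z) = 4/3 - J/3 - z/3 (n(J, z) = 4/3 - (J + z)/3 = 4/3 + (-J/3 - z/3) = 4/3 - J/3 - z/3)
N(A, g) = -7*sqrt(g**2 + (4/3 - 2*g/3)**2) - 7*A*g (N(A, g) = -7*(A*g + sqrt(g**2 + (4/3 - g/3 - g/3)**2)) = -7*(A*g + sqrt(g**2 + (4/3 - 2*g/3)**2)) = -7*(sqrt(g**2 + (4/3 - 2*g/3)**2) + A*g) = -7*sqrt(g**2 + (4/3 - 2*g/3)**2) - 7*A*g)
1/(2932510 + N(-1*(-1988), 2591)) = 1/(2932510 + (-7*sqrt(16 - 16*2591 + 13*2591**2)/3 - 7*(-1*(-1988))*2591)) = 1/(2932510 + (-7*sqrt(16 - 41456 + 13*6713281)/3 - 7*1988*2591)) = 1/(2932510 + (-7*sqrt(16 - 41456 + 87272653)/3 - 36056356)) = 1/(2932510 + (-7*sqrt(9692357) - 36056356)) = 1/(2932510 + (-36056356 - 7*sqrt(9692357))) = 1/(-33123846 - 7*sqrt(9692357))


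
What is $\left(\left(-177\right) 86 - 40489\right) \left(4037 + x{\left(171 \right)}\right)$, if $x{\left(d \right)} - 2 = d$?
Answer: $-234543310$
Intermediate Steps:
$x{\left(d \right)} = 2 + d$
$\left(\left(-177\right) 86 - 40489\right) \left(4037 + x{\left(171 \right)}\right) = \left(\left(-177\right) 86 - 40489\right) \left(4037 + \left(2 + 171\right)\right) = \left(-15222 - 40489\right) \left(4037 + 173\right) = \left(-55711\right) 4210 = -234543310$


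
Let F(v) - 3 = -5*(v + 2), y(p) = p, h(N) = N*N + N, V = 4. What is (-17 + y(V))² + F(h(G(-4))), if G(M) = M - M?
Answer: 162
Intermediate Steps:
G(M) = 0
h(N) = N + N² (h(N) = N² + N = N + N²)
F(v) = -7 - 5*v (F(v) = 3 - 5*(v + 2) = 3 - 5*(2 + v) = 3 + (-10 - 5*v) = -7 - 5*v)
(-17 + y(V))² + F(h(G(-4))) = (-17 + 4)² + (-7 - 0*(1 + 0)) = (-13)² + (-7 - 0) = 169 + (-7 - 5*0) = 169 + (-7 + 0) = 169 - 7 = 162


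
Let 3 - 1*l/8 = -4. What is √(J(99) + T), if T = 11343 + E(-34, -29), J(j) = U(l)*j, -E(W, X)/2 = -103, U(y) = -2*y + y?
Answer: √6005 ≈ 77.492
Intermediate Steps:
l = 56 (l = 24 - 8*(-4) = 24 + 32 = 56)
U(y) = -y
E(W, X) = 206 (E(W, X) = -2*(-103) = 206)
J(j) = -56*j (J(j) = (-1*56)*j = -56*j)
T = 11549 (T = 11343 + 206 = 11549)
√(J(99) + T) = √(-56*99 + 11549) = √(-5544 + 11549) = √6005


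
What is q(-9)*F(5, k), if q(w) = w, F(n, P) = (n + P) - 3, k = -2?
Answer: 0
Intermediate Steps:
F(n, P) = -3 + P + n (F(n, P) = (P + n) - 3 = -3 + P + n)
q(-9)*F(5, k) = -9*(-3 - 2 + 5) = -9*0 = 0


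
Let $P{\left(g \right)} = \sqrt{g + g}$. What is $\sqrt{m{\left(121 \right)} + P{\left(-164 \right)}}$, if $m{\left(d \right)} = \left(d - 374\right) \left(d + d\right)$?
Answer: $\sqrt{-61226 + 2 i \sqrt{82}} \approx 0.0366 + 247.44 i$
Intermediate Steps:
$P{\left(g \right)} = \sqrt{2} \sqrt{g}$ ($P{\left(g \right)} = \sqrt{2 g} = \sqrt{2} \sqrt{g}$)
$m{\left(d \right)} = 2 d \left(-374 + d\right)$ ($m{\left(d \right)} = \left(-374 + d\right) 2 d = 2 d \left(-374 + d\right)$)
$\sqrt{m{\left(121 \right)} + P{\left(-164 \right)}} = \sqrt{2 \cdot 121 \left(-374 + 121\right) + \sqrt{2} \sqrt{-164}} = \sqrt{2 \cdot 121 \left(-253\right) + \sqrt{2} \cdot 2 i \sqrt{41}} = \sqrt{-61226 + 2 i \sqrt{82}}$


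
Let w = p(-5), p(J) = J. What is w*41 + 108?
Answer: -97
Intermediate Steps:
w = -5
w*41 + 108 = -5*41 + 108 = -205 + 108 = -97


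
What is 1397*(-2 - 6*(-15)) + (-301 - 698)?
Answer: 121937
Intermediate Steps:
1397*(-2 - 6*(-15)) + (-301 - 698) = 1397*(-2 + 90) - 999 = 1397*88 - 999 = 122936 - 999 = 121937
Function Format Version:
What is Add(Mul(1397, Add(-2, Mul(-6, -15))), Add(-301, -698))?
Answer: 121937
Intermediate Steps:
Add(Mul(1397, Add(-2, Mul(-6, -15))), Add(-301, -698)) = Add(Mul(1397, Add(-2, 90)), -999) = Add(Mul(1397, 88), -999) = Add(122936, -999) = 121937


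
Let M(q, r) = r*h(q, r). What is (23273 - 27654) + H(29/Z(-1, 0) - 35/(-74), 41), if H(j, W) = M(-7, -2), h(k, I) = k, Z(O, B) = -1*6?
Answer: -4367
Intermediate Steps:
Z(O, B) = -6
M(q, r) = q*r (M(q, r) = r*q = q*r)
H(j, W) = 14 (H(j, W) = -7*(-2) = 14)
(23273 - 27654) + H(29/Z(-1, 0) - 35/(-74), 41) = (23273 - 27654) + 14 = -4381 + 14 = -4367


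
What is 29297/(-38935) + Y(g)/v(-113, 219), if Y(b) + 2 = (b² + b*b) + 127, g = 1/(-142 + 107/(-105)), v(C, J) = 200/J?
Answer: 9561519518037491/70241944817720 ≈ 136.12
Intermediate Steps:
g = -105/15017 (g = 1/(-142 + 107*(-1/105)) = 1/(-142 - 107/105) = 1/(-15017/105) = -105/15017 ≈ -0.0069921)
Y(b) = 125 + 2*b² (Y(b) = -2 + ((b² + b*b) + 127) = -2 + ((b² + b²) + 127) = -2 + (2*b² + 127) = -2 + (127 + 2*b²) = 125 + 2*b²)
29297/(-38935) + Y(g)/v(-113, 219) = 29297/(-38935) + (125 + 2*(-105/15017)²)/((200/219)) = 29297*(-1/38935) + (125 + 2*(11025/225510289))/((200*(1/219))) = -29297/38935 + (125 + 22050/225510289)/(200/219) = -29297/38935 + (28188808175/225510289)*(219/200) = -29297/38935 + 246933959613/1804082312 = 9561519518037491/70241944817720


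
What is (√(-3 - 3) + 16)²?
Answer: (16 + I*√6)² ≈ 250.0 + 78.384*I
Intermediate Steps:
(√(-3 - 3) + 16)² = (√(-6) + 16)² = (I*√6 + 16)² = (16 + I*√6)²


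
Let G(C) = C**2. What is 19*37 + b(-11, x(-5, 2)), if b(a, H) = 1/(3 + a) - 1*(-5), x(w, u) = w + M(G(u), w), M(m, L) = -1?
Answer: 5663/8 ≈ 707.88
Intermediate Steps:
x(w, u) = -1 + w (x(w, u) = w - 1 = -1 + w)
b(a, H) = 5 + 1/(3 + a) (b(a, H) = 1/(3 + a) + 5 = 5 + 1/(3 + a))
19*37 + b(-11, x(-5, 2)) = 19*37 + (16 + 5*(-11))/(3 - 11) = 703 + (16 - 55)/(-8) = 703 - 1/8*(-39) = 703 + 39/8 = 5663/8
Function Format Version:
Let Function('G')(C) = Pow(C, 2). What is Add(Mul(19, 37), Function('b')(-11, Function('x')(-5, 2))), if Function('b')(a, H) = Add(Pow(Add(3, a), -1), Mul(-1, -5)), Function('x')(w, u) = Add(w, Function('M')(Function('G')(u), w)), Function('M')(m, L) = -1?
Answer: Rational(5663, 8) ≈ 707.88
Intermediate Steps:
Function('x')(w, u) = Add(-1, w) (Function('x')(w, u) = Add(w, -1) = Add(-1, w))
Function('b')(a, H) = Add(5, Pow(Add(3, a), -1)) (Function('b')(a, H) = Add(Pow(Add(3, a), -1), 5) = Add(5, Pow(Add(3, a), -1)))
Add(Mul(19, 37), Function('b')(-11, Function('x')(-5, 2))) = Add(Mul(19, 37), Mul(Pow(Add(3, -11), -1), Add(16, Mul(5, -11)))) = Add(703, Mul(Pow(-8, -1), Add(16, -55))) = Add(703, Mul(Rational(-1, 8), -39)) = Add(703, Rational(39, 8)) = Rational(5663, 8)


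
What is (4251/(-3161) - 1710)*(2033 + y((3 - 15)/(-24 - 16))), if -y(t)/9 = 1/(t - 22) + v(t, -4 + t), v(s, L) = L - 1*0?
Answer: -222574699959/62930 ≈ -3.5369e+6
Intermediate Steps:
v(s, L) = L (v(s, L) = L + 0 = L)
y(t) = 36 - 9*t - 9/(-22 + t) (y(t) = -9*(1/(t - 22) + (-4 + t)) = -9*(1/(-22 + t) + (-4 + t)) = -9*(-4 + t + 1/(-22 + t)) = 36 - 9*t - 9/(-22 + t))
(4251/(-3161) - 1710)*(2033 + y((3 - 15)/(-24 - 16))) = (4251/(-3161) - 1710)*(2033 + 9*(-89 - ((3 - 15)/(-24 - 16))² + 26*((3 - 15)/(-24 - 16)))/(-22 + (3 - 15)/(-24 - 16))) = (4251*(-1/3161) - 1710)*(2033 + 9*(-89 - (-12/(-40))² + 26*(-12/(-40)))/(-22 - 12/(-40))) = (-39/29 - 1710)*(2033 + 9*(-89 - (-12*(-1/40))² + 26*(-12*(-1/40)))/(-22 - 12*(-1/40))) = -49629*(2033 + 9*(-89 - (3/10)² + 26*(3/10))/(-22 + 3/10))/29 = -49629*(2033 + 9*(-89 - 1*9/100 + 39/5)/(-217/10))/29 = -49629*(2033 + 9*(-10/217)*(-89 - 9/100 + 39/5))/29 = -49629*(2033 + 9*(-10/217)*(-8129/100))/29 = -49629*(2033 + 73161/2170)/29 = -49629/29*4484771/2170 = -222574699959/62930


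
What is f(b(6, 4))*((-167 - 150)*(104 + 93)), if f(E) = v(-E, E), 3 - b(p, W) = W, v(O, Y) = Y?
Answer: 62449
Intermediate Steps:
b(p, W) = 3 - W
f(E) = E
f(b(6, 4))*((-167 - 150)*(104 + 93)) = (3 - 1*4)*((-167 - 150)*(104 + 93)) = (3 - 4)*(-317*197) = -1*(-62449) = 62449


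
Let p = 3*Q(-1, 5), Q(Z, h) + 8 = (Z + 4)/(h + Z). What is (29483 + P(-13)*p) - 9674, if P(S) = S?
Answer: 80367/4 ≈ 20092.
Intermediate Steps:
Q(Z, h) = -8 + (4 + Z)/(Z + h) (Q(Z, h) = -8 + (Z + 4)/(h + Z) = -8 + (4 + Z)/(Z + h))
p = -87/4 (p = 3*((4 - 8*5 - 7*(-1))/(-1 + 5)) = 3*((4 - 40 + 7)/4) = 3*((¼)*(-29)) = 3*(-29/4) = -87/4 ≈ -21.750)
(29483 + P(-13)*p) - 9674 = (29483 - 13*(-87/4)) - 9674 = (29483 + 1131/4) - 9674 = 119063/4 - 9674 = 80367/4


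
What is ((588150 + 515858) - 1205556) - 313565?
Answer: -415113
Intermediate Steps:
((588150 + 515858) - 1205556) - 313565 = (1104008 - 1205556) - 313565 = -101548 - 313565 = -415113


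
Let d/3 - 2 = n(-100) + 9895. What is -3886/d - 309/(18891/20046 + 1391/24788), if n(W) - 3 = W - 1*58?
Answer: -374112642421343/1208383295937 ≈ -309.60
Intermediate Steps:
n(W) = -55 + W (n(W) = 3 + (W - 1*58) = 3 + (W - 58) = 3 + (-58 + W) = -55 + W)
d = 29226 (d = 6 + 3*((-55 - 100) + 9895) = 6 + 3*(-155 + 9895) = 6 + 3*9740 = 6 + 29220 = 29226)
-3886/d - 309/(18891/20046 + 1391/24788) = -3886/29226 - 309/(18891/20046 + 1391/24788) = -3886*1/29226 - 309/(18891*(1/20046) + 1391*(1/24788)) = -1943/14613 - 309/(6297/6682 + 1391/24788) = -1943/14613 - 309/82692349/82816708 = -1943/14613 - 309*82816708/82692349 = -1943/14613 - 25590362772/82692349 = -374112642421343/1208383295937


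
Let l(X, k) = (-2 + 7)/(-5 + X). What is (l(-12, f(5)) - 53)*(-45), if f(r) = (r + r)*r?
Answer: 40770/17 ≈ 2398.2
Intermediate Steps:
f(r) = 2*r² (f(r) = (2*r)*r = 2*r²)
l(X, k) = 5/(-5 + X)
(l(-12, f(5)) - 53)*(-45) = (5/(-5 - 12) - 53)*(-45) = (5/(-17) - 53)*(-45) = (5*(-1/17) - 53)*(-45) = (-5/17 - 53)*(-45) = -906/17*(-45) = 40770/17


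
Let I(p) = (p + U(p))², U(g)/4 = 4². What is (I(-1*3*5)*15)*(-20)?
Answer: -720300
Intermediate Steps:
U(g) = 64 (U(g) = 4*4² = 4*16 = 64)
I(p) = (64 + p)² (I(p) = (p + 64)² = (64 + p)²)
(I(-1*3*5)*15)*(-20) = ((64 - 1*3*5)²*15)*(-20) = ((64 - 3*5)²*15)*(-20) = ((64 - 15)²*15)*(-20) = (49²*15)*(-20) = (2401*15)*(-20) = 36015*(-20) = -720300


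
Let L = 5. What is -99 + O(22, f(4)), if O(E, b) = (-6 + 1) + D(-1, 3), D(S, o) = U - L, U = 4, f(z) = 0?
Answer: -105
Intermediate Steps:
D(S, o) = -1 (D(S, o) = 4 - 1*5 = 4 - 5 = -1)
O(E, b) = -6 (O(E, b) = (-6 + 1) - 1 = -5 - 1 = -6)
-99 + O(22, f(4)) = -99 - 6 = -105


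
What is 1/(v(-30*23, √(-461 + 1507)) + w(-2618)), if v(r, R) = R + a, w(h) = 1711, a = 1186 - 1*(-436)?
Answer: 3333/11107843 - √1046/11107843 ≈ 0.00029715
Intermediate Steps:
a = 1622 (a = 1186 + 436 = 1622)
v(r, R) = 1622 + R (v(r, R) = R + 1622 = 1622 + R)
1/(v(-30*23, √(-461 + 1507)) + w(-2618)) = 1/((1622 + √(-461 + 1507)) + 1711) = 1/((1622 + √1046) + 1711) = 1/(3333 + √1046)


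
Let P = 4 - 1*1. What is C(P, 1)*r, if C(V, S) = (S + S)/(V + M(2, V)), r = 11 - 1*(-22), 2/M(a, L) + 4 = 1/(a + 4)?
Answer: 506/19 ≈ 26.632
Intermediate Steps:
P = 3 (P = 4 - 1 = 3)
M(a, L) = 2/(-4 + 1/(4 + a)) (M(a, L) = 2/(-4 + 1/(a + 4)) = 2/(-4 + 1/(4 + a)))
r = 33 (r = 11 + 22 = 33)
C(V, S) = 2*S/(-12/23 + V) (C(V, S) = (S + S)/(V + 2*(-4 - 1*2)/(15 + 4*2)) = (2*S)/(V + 2*(-4 - 2)/(15 + 8)) = (2*S)/(V + 2*(-6)/23) = (2*S)/(V + 2*(1/23)*(-6)) = (2*S)/(V - 12/23) = (2*S)/(-12/23 + V) = 2*S/(-12/23 + V))
C(P, 1)*r = (46*1/(-12 + 23*3))*33 = (46*1/(-12 + 69))*33 = (46*1/57)*33 = (46*1*(1/57))*33 = (46/57)*33 = 506/19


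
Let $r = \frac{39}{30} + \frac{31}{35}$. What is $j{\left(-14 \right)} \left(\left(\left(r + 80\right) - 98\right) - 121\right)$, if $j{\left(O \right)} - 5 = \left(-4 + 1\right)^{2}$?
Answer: $- \frac{9577}{5} \approx -1915.4$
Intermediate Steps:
$r = \frac{153}{70}$ ($r = 39 \cdot \frac{1}{30} + 31 \cdot \frac{1}{35} = \frac{13}{10} + \frac{31}{35} = \frac{153}{70} \approx 2.1857$)
$j{\left(O \right)} = 14$ ($j{\left(O \right)} = 5 + \left(-4 + 1\right)^{2} = 5 + \left(-3\right)^{2} = 5 + 9 = 14$)
$j{\left(-14 \right)} \left(\left(\left(r + 80\right) - 98\right) - 121\right) = 14 \left(\left(\left(\frac{153}{70} + 80\right) - 98\right) - 121\right) = 14 \left(\left(\frac{5753}{70} - 98\right) - 121\right) = 14 \left(- \frac{1107}{70} - 121\right) = 14 \left(- \frac{9577}{70}\right) = - \frac{9577}{5}$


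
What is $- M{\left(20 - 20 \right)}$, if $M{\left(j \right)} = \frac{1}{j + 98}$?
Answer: $- \frac{1}{98} \approx -0.010204$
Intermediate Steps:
$M{\left(j \right)} = \frac{1}{98 + j}$
$- M{\left(20 - 20 \right)} = - \frac{1}{98 + \left(20 - 20\right)} = - \frac{1}{98 + 0} = - \frac{1}{98}$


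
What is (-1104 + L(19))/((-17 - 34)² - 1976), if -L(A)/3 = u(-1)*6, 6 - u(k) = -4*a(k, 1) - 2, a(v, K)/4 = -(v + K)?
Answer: -1248/625 ≈ -1.9968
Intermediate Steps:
a(v, K) = -4*K - 4*v (a(v, K) = 4*(-(v + K)) = 4*(-(K + v)) = 4*(-K - v) = -4*K - 4*v)
u(k) = -8 - 16*k (u(k) = 6 - (-4*(-4*1 - 4*k) - 2) = 6 - (-4*(-4 - 4*k) - 2) = 6 - ((16 + 16*k) - 2) = 6 - (14 + 16*k) = 6 + (-14 - 16*k) = -8 - 16*k)
L(A) = -144 (L(A) = -3*(-8 - 16*(-1))*6 = -3*(-8 + 16)*6 = -24*6 = -3*48 = -144)
(-1104 + L(19))/((-17 - 34)² - 1976) = (-1104 - 144)/((-17 - 34)² - 1976) = -1248/((-51)² - 1976) = -1248/(2601 - 1976) = -1248/625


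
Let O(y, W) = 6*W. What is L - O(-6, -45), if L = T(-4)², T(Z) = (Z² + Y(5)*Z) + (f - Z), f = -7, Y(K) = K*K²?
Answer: 237439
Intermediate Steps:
Y(K) = K³
T(Z) = -7 + Z² + 124*Z (T(Z) = (Z² + 5³*Z) + (-7 - Z) = (Z² + 125*Z) + (-7 - Z) = -7 + Z² + 124*Z)
L = 237169 (L = (-7 + (-4)² + 124*(-4))² = (-7 + 16 - 496)² = (-487)² = 237169)
L - O(-6, -45) = 237169 - 6*(-45) = 237169 - 1*(-270) = 237169 + 270 = 237439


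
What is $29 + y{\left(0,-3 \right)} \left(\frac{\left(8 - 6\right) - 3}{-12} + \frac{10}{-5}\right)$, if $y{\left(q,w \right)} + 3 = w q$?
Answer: $\frac{139}{4} \approx 34.75$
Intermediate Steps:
$y{\left(q,w \right)} = -3 + q w$ ($y{\left(q,w \right)} = -3 + w q = -3 + q w$)
$29 + y{\left(0,-3 \right)} \left(\frac{\left(8 - 6\right) - 3}{-12} + \frac{10}{-5}\right) = 29 + \left(-3 + 0 \left(-3\right)\right) \left(\frac{\left(8 - 6\right) - 3}{-12} + \frac{10}{-5}\right) = 29 + \left(-3 + 0\right) \left(\left(2 - 3\right) \left(- \frac{1}{12}\right) + 10 \left(- \frac{1}{5}\right)\right) = 29 - 3 \left(\left(-1\right) \left(- \frac{1}{12}\right) - 2\right) = 29 - 3 \left(\frac{1}{12} - 2\right) = 29 - - \frac{23}{4} = 29 + \frac{23}{4} = \frac{139}{4}$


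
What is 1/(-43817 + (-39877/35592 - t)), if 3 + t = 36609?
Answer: -35592/2862455293 ≈ -1.2434e-5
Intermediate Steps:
t = 36606 (t = -3 + 36609 = 36606)
1/(-43817 + (-39877/35592 - t)) = 1/(-43817 + (-39877/35592 - 1*36606)) = 1/(-43817 + (-39877*1/35592 - 36606)) = 1/(-43817 + (-39877/35592 - 36606)) = 1/(-43817 - 1302920629/35592) = 1/(-2862455293/35592) = -35592/2862455293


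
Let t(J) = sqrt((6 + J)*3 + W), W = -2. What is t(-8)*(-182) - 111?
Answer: -111 - 364*I*sqrt(2) ≈ -111.0 - 514.77*I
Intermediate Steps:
t(J) = sqrt(16 + 3*J) (t(J) = sqrt((6 + J)*3 - 2) = sqrt((18 + 3*J) - 2) = sqrt(16 + 3*J))
t(-8)*(-182) - 111 = sqrt(16 + 3*(-8))*(-182) - 111 = sqrt(16 - 24)*(-182) - 111 = sqrt(-8)*(-182) - 111 = (2*I*sqrt(2))*(-182) - 111 = -364*I*sqrt(2) - 111 = -111 - 364*I*sqrt(2)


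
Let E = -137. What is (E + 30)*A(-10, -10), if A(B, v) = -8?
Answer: 856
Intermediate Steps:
(E + 30)*A(-10, -10) = (-137 + 30)*(-8) = -107*(-8) = 856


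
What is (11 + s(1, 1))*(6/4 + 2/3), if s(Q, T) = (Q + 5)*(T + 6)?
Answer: 689/6 ≈ 114.83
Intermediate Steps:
s(Q, T) = (5 + Q)*(6 + T)
(11 + s(1, 1))*(6/4 + 2/3) = (11 + (30 + 5*1 + 6*1 + 1*1))*(6/4 + 2/3) = (11 + (30 + 5 + 6 + 1))*(6*(¼) + 2*(⅓)) = (11 + 42)*(3/2 + ⅔) = 53*(13/6) = 689/6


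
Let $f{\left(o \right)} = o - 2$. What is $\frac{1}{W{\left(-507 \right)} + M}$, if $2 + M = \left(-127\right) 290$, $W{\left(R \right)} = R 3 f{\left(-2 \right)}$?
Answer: $- \frac{1}{30748} \approx -3.2522 \cdot 10^{-5}$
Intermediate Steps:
$f{\left(o \right)} = -2 + o$
$W{\left(R \right)} = - 12 R$ ($W{\left(R \right)} = R 3 \left(-2 - 2\right) = 3 R \left(-4\right) = - 12 R$)
$M = -36832$ ($M = -2 - 36830 = -36832$)
$\frac{1}{W{\left(-507 \right)} + M} = \frac{1}{\left(-12\right) \left(-507\right) - 36832} = \frac{1}{6084 - 36832} = \frac{1}{-30748} = - \frac{1}{30748}$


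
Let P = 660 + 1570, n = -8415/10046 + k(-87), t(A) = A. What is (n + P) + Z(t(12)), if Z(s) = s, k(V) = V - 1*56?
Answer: 21078139/10046 ≈ 2098.2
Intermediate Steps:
k(V) = -56 + V (k(V) = V - 56 = -56 + V)
n = -1444993/10046 (n = -8415/10046 + (-56 - 87) = -8415*1/10046 - 143 = -8415/10046 - 143 = -1444993/10046 ≈ -143.84)
P = 2230
(n + P) + Z(t(12)) = (-1444993/10046 + 2230) + 12 = 20957587/10046 + 12 = 21078139/10046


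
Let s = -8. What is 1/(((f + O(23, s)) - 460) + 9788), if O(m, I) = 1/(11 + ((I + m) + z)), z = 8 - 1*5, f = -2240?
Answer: 29/205553 ≈ 0.00014108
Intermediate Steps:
z = 3 (z = 8 - 5 = 3)
O(m, I) = 1/(14 + I + m) (O(m, I) = 1/(11 + ((I + m) + 3)) = 1/(11 + (3 + I + m)) = 1/(14 + I + m))
1/(((f + O(23, s)) - 460) + 9788) = 1/(((-2240 + 1/(14 - 8 + 23)) - 460) + 9788) = 1/(((-2240 + 1/29) - 460) + 9788) = 1/((-64959/29 - 460) + 9788) = 1/(-78299/29 + 9788) = 1/(205553/29) = 29/205553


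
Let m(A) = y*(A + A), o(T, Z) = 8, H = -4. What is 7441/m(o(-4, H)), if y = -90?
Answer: -7441/1440 ≈ -5.1674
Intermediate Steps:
m(A) = -180*A (m(A) = -90*(A + A) = -180*A)
7441/m(o(-4, H)) = 7441/((-180*8)) = 7441/(-1440) = 7441*(-1/1440) = -7441/1440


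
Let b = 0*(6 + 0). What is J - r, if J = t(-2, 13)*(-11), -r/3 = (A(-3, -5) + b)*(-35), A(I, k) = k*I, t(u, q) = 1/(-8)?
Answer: -12589/8 ≈ -1573.6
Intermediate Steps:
t(u, q) = -1/8
b = 0 (b = 0*6 = 0)
A(I, k) = I*k
r = 1575 (r = -3*(-3*(-5) + 0)*(-35) = -3*(15 + 0)*(-35) = -45*(-35) = -3*(-525) = 1575)
J = 11/8 (J = -1/8*(-11) = 11/8 ≈ 1.3750)
J - r = 11/8 - 1*1575 = 11/8 - 1575 = -12589/8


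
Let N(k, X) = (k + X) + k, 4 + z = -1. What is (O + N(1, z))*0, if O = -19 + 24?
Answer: 0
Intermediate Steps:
z = -5 (z = -4 - 1 = -5)
N(k, X) = X + 2*k (N(k, X) = (X + k) + k = X + 2*k)
O = 5
(O + N(1, z))*0 = (5 + (-5 + 2*1))*0 = (5 + (-5 + 2))*0 = (5 - 3)*0 = 2*0 = 0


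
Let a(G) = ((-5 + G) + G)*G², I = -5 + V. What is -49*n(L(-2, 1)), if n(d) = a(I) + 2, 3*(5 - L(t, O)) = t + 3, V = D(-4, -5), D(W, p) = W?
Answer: 91189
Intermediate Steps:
V = -4
I = -9 (I = -5 - 4 = -9)
L(t, O) = 4 - t/3 (L(t, O) = 5 - (t + 3)/3 = 5 - (3 + t)/3 = 5 + (-1 - t/3) = 4 - t/3)
a(G) = G²*(-5 + 2*G) (a(G) = (-5 + 2*G)*G² = G²*(-5 + 2*G))
n(d) = -1861 (n(d) = (-9)²*(-5 + 2*(-9)) + 2 = 81*(-5 - 18) + 2 = 81*(-23) + 2 = -1863 + 2 = -1861)
-49*n(L(-2, 1)) = -49*(-1861) = 91189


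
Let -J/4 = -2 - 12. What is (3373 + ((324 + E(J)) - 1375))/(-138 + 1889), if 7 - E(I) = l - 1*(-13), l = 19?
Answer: 2297/1751 ≈ 1.3118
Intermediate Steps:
J = 56 (J = -4*(-2 - 12) = -4*(-14) = 56)
E(I) = -25 (E(I) = 7 - (19 - 1*(-13)) = 7 - (19 + 13) = 7 - 1*32 = 7 - 32 = -25)
(3373 + ((324 + E(J)) - 1375))/(-138 + 1889) = (3373 + ((324 - 25) - 1375))/(-138 + 1889) = (3373 + (299 - 1375))/1751 = (3373 - 1076)*(1/1751) = 2297*(1/1751) = 2297/1751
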